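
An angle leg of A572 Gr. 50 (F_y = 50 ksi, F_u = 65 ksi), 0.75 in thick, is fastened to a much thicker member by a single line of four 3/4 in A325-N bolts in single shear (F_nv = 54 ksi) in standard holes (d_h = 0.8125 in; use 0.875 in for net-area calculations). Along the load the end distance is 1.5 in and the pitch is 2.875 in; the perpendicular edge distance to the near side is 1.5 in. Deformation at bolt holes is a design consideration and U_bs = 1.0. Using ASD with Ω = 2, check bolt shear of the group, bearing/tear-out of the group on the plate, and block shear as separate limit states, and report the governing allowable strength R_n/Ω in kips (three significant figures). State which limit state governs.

47.7 kips (bolt shear governs)

Bolt shear: A_b = π·0.75²/4 = 0.4418 in²; R_n = 54 × 0.4418 × 4 × 1 = 95.43 kips → 95.43 / 2 = 47.7 kips.
Bearing: edge l_c = 1.094, r_n = 63.98 kips; interior l_c = 2.062, r_n = 87.75 kips; R_n = 63.98 + 3·87.75 = 327.2 kips → 164 kips.
Block shear: A_gv = 7.594, A_nv = 5.297, A_nt = 0.7969 in²; R_n = min(0.6F_uA_nv, 0.6F_yA_gv) + U_bs·F_u·A_nt = 258.4 kips → 129 kips.
Bolt shear governs: 47.7 kips.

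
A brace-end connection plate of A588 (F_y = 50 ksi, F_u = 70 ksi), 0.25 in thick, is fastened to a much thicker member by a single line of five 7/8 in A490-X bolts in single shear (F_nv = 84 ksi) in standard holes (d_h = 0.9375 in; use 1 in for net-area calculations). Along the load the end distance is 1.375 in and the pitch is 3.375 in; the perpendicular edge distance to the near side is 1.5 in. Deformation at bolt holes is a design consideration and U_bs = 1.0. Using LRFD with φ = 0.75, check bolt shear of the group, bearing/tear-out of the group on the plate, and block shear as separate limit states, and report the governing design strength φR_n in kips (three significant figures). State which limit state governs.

94.8 kips (block shear governs)

Bolt shear: A_b = π·0.875²/4 = 0.6013 in²; R_n = 84 × 0.6013 × 5 × 1 = 252.6 kips → 0.75 × 252.6 = 189 kips.
Bearing: edge l_c = 0.9062, r_n = 19.03 kips; interior l_c = 2.438, r_n = 36.75 kips; R_n = 19.03 + 4·36.75 = 166 kips → 125 kips.
Block shear: A_gv = 3.719, A_nv = 2.594, A_nt = 0.25 in²; R_n = min(0.6F_uA_nv, 0.6F_yA_gv) + U_bs·F_u·A_nt = 126.4 kips → 94.8 kips.
Block shear governs: 94.8 kips.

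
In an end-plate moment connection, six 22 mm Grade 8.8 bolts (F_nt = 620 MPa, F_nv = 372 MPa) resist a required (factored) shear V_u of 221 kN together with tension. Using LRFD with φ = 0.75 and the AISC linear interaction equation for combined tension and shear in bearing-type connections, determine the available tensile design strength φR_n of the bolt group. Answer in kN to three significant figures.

A_b = π·22²/4 = 380.1 mm²; f_rv = 221 × 1000 / (6 × 380.1) = 96.9 MPa.
F'_nt = 1.3 F_nt − (F_nt / φF_nv) f_rv = 1.3·620 − (620/(0.75·372))·96.9 = 590.7 MPa, capped at F_nt → F'_nt = 590.7 MPa.
R_n = F'_nt · A_b · n = 590.7 × 380.1 × 6 / 1000 = 1347 kN.
Design strength φR_n = 0.75 × 1347 = 1010 kN.

1010 kN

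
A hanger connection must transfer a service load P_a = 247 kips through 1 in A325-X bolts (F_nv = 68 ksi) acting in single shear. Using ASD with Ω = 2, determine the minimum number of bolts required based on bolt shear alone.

A_b = π·1²/4 = 0.7854 in².
Per-bolt allowable strength R_n/Ω = 68 × 0.7854 × 1 / 2 = 26.7 kips.
n ≥ 247 / 26.7 = 9.25 → use 10 bolts.

10 bolts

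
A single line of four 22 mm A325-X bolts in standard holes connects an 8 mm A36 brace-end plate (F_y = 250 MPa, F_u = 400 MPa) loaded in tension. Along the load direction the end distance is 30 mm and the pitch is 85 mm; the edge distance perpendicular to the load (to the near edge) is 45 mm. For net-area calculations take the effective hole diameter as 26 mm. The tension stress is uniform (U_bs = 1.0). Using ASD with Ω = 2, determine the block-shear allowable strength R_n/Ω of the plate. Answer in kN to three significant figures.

Shear plane L_v = 30 + 3·85 = 285 mm; A_gv = 285 × 8 = 2280 mm².
A_nv = (285 − 3.5·26) × 8 = 1552 mm².
A_nt = (45 − 0.5·26) × 8 = 256 mm².
0.6 F_u A_nv = 372.5 kN; 0.6 F_y A_gv = 342 kN → shear yielding governs the shear term.
R_n = 342 + 1.0 × 400 × 256 / 1000 = 444.4 kN.
Allowable strength R_n/Ω = 444.4 / 2 = 222 kN.

222 kN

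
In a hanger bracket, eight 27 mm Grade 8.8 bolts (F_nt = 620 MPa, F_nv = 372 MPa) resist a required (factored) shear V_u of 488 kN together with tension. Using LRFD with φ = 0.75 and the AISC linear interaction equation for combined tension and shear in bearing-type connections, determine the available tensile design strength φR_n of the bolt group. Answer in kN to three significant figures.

A_b = π·27²/4 = 572.6 mm²; f_rv = 488 × 1000 / (8 × 572.6) = 106.5 MPa.
F'_nt = 1.3 F_nt − (F_nt / φF_nv) f_rv = 1.3·620 − (620/(0.75·372))·106.5 = 569.2 MPa, capped at F_nt → F'_nt = 569.2 MPa.
R_n = F'_nt · A_b · n = 569.2 × 572.6 × 8 / 1000 = 2607 kN.
Design strength φR_n = 0.75 × 2607 = 1960 kN.

1960 kN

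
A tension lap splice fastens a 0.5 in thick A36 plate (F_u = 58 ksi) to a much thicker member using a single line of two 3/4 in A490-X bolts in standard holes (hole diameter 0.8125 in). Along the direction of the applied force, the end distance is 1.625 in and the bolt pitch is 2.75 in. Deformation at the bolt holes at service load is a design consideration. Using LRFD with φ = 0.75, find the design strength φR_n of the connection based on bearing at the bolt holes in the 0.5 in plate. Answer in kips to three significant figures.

71 kips

Per bolt r_n = 1.2 l_c t F_u ≤ 2.4 d t F_u; upper limit = 2.4 × 0.75 × 0.5 × 58 = 52.2 kips.
Edge bolt: l_c = 1.625 − 0.8125/2 = 1.219 in → 1.2 × 1.219 × 0.5 × 58 = 42.41 → r_n = 42.41 kips.
Interior bolts: l_c = 2.75 − 0.8125 = 1.938 in → 1.2 × 1.938 × 0.5 × 58 = 67.42 → r_n = 52.2 kips.
R_n = 1 × 42.41 + 1 × 52.2 = 94.61 kips.
Design strength φR_n = 0.75 × 94.61 = 71 kips.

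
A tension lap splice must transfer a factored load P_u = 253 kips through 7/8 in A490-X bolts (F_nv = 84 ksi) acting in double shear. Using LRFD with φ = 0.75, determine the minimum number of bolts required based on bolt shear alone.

A_b = π·0.875²/4 = 0.6013 in².
Per-bolt design strength φR_n = 0.75 × 84 × 0.6013 × 2 = 75.77 kips.
n ≥ 253 / 75.77 = 3.339 → use 4 bolts.

4 bolts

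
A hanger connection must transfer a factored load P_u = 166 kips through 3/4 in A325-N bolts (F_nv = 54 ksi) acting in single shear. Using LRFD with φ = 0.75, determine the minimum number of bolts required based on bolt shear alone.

A_b = π·0.75²/4 = 0.4418 in².
Per-bolt design strength φR_n = 0.75 × 54 × 0.4418 × 1 = 17.89 kips.
n ≥ 166 / 17.89 = 9.278 → use 10 bolts.

10 bolts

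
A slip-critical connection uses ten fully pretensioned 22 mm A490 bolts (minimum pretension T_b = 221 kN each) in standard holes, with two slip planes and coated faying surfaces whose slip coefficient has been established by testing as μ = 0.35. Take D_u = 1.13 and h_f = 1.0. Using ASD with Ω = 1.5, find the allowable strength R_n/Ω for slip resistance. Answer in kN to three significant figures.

1170 kN

R_n = μ · D_u · h_f · T_b · n_s · n_b = 0.35 × 1.13 × 1.0 × 221 × 2 × 10 = 1748 kN.
Allowable strength R_n/Ω = 1748 / 1.5 = 1170 kN.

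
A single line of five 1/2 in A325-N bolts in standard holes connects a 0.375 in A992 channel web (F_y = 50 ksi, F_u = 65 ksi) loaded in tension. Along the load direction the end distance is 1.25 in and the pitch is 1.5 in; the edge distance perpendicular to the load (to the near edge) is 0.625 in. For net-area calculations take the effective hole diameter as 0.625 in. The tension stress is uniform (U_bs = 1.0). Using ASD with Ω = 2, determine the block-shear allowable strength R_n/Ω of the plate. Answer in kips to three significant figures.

Shear plane L_v = 1.25 + 4·1.5 = 7.25 in; A_gv = 7.25 × 0.375 = 2.719 in².
A_nv = (7.25 − 4.5·0.625) × 0.375 = 1.664 in².
A_nt = (0.625 − 0.5·0.625) × 0.375 = 0.1172 in².
0.6 F_u A_nv = 64.9 kips; 0.6 F_y A_gv = 81.56 kips → shear rupture governs the shear term.
R_n = 64.9 + 1.0 × 65 × 0.1172 = 72.52 kips.
Allowable strength R_n/Ω = 72.52 / 2 = 36.3 kips.

36.3 kips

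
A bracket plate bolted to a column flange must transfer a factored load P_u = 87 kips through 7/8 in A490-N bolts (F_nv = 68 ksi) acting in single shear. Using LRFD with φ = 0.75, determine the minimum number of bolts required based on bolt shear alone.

3 bolts

A_b = π·0.875²/4 = 0.6013 in².
Per-bolt design strength φR_n = 0.75 × 68 × 0.6013 × 1 = 30.67 kips.
n ≥ 87 / 30.67 = 2.837 → use 3 bolts.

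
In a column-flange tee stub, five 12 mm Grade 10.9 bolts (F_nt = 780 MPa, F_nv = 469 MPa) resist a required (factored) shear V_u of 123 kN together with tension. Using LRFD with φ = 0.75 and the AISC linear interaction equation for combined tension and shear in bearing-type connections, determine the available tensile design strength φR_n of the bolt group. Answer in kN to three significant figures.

A_b = π·12²/4 = 113.1 mm²; f_rv = 123 × 1000 / (5 × 113.1) = 217.5 MPa.
F'_nt = 1.3 F_nt − (F_nt / φF_nv) f_rv = 1.3·780 − (780/(0.75·469))·217.5 = 531.7 MPa, capped at F_nt → F'_nt = 531.7 MPa.
R_n = F'_nt · A_b · n = 531.7 × 113.1 × 5 / 1000 = 300.7 kN.
Design strength φR_n = 0.75 × 300.7 = 225 kN.

225 kN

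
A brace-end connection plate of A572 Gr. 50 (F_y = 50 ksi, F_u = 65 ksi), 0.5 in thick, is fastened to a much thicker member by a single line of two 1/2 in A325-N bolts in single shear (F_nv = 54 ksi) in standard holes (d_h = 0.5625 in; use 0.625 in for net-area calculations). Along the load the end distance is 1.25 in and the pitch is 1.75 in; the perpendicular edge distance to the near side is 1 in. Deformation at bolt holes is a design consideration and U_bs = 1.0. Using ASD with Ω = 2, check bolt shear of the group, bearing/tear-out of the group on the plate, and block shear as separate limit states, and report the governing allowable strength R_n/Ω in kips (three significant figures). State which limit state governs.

10.6 kips (bolt shear governs)

Bolt shear: A_b = π·0.5²/4 = 0.1963 in²; R_n = 54 × 0.1963 × 2 × 1 = 21.21 kips → 21.21 / 2 = 10.6 kips.
Bearing: edge l_c = 0.9688, r_n = 37.78 kips; interior l_c = 1.188, r_n = 39 kips; R_n = 37.78 + 1·39 = 76.78 kips → 38.4 kips.
Block shear: A_gv = 1.5, A_nv = 1.031, A_nt = 0.3438 in²; R_n = min(0.6F_uA_nv, 0.6F_yA_gv) + U_bs·F_u·A_nt = 62.56 kips → 31.3 kips.
Bolt shear governs: 10.6 kips.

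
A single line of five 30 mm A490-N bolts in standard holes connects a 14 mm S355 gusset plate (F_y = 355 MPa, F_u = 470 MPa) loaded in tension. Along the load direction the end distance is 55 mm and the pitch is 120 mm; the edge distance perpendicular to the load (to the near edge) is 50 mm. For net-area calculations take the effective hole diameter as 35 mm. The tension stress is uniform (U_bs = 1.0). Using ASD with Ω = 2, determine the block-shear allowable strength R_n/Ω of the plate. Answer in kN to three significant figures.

852 kN

Shear plane L_v = 55 + 4·120 = 535 mm; A_gv = 535 × 14 = 7490 mm².
A_nv = (535 − 4.5·35) × 14 = 5285 mm².
A_nt = (50 − 0.5·35) × 14 = 455 mm².
0.6 F_u A_nv = 1490 kN; 0.6 F_y A_gv = 1595 kN → shear rupture governs the shear term.
R_n = 1490 + 1.0 × 470 × 455 / 1000 = 1704 kN.
Allowable strength R_n/Ω = 1704 / 2 = 852 kN.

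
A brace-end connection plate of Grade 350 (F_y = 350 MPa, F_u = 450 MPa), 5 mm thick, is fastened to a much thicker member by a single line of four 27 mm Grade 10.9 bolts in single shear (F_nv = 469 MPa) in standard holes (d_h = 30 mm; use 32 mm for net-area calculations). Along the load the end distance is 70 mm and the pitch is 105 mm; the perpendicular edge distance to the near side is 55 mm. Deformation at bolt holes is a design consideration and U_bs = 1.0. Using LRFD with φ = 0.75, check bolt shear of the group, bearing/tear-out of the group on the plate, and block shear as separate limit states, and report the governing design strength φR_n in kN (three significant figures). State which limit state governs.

Bolt shear: A_b = π·27²/4 = 572.6 mm²; R_n = 469 × 572.6 × 4 × 1 / 1000 = 1074 kN → 0.75 × 1074 = 806 kN.
Bearing: edge l_c = 55, r_n = 145.8 kN; interior l_c = 75, r_n = 145.8 kN; R_n = 145.8 + 3·145.8 = 583.2 kN → 437 kN.
Block shear: A_gv = 1925, A_nv = 1365, A_nt = 195 mm²; R_n = min(0.6F_uA_nv, 0.6F_yA_gv) + U_bs·F_u·A_nt = 456.3 kN → 342 kN.
Block shear governs: 342 kN.

342 kN (block shear governs)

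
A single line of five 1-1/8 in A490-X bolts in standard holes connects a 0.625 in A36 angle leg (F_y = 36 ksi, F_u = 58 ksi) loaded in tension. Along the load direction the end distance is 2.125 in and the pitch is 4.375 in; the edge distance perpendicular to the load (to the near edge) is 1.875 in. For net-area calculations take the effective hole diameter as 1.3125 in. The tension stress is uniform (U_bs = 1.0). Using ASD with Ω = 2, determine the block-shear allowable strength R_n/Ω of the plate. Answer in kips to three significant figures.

155 kips

Shear plane L_v = 2.125 + 4·4.375 = 19.62 in; A_gv = 19.62 × 0.625 = 12.27 in².
A_nv = (19.62 − 4.5·1.3125) × 0.625 = 8.574 in².
A_nt = (1.875 − 0.5·1.3125) × 0.625 = 0.7617 in².
0.6 F_u A_nv = 298.4 kips; 0.6 F_y A_gv = 264.9 kips → shear yielding governs the shear term.
R_n = 264.9 + 1.0 × 58 × 0.7617 = 309.1 kips.
Allowable strength R_n/Ω = 309.1 / 2 = 155 kips.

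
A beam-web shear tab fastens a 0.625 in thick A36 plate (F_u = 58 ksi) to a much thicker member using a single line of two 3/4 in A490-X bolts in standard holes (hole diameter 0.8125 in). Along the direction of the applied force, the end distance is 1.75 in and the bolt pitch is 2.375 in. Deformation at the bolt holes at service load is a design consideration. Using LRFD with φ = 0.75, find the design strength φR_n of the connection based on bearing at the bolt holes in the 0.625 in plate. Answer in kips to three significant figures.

92.8 kips

Per bolt r_n = 1.2 l_c t F_u ≤ 2.4 d t F_u; upper limit = 2.4 × 0.75 × 0.625 × 58 = 65.25 kips.
Edge bolt: l_c = 1.75 − 0.8125/2 = 1.344 in → 1.2 × 1.344 × 0.625 × 58 = 58.45 → r_n = 58.45 kips.
Interior bolts: l_c = 2.375 − 0.8125 = 1.562 in → 1.2 × 1.562 × 0.625 × 58 = 67.97 → r_n = 65.25 kips.
R_n = 1 × 58.45 + 1 × 65.25 = 123.7 kips.
Design strength φR_n = 0.75 × 123.7 = 92.8 kips.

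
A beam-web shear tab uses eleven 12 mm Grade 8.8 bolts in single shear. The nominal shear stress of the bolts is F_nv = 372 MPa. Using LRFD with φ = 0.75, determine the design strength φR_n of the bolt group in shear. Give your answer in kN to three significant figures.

A_b = π × 12² / 4 = 113.1 mm².
R_n = F_nv · A_b · n · n_s = 372 × 113.1 × 11 × 1 / 1000 = 462.8 kN.
Design strength φR_n = 0.75 × 462.8 = 347 kN.

347 kN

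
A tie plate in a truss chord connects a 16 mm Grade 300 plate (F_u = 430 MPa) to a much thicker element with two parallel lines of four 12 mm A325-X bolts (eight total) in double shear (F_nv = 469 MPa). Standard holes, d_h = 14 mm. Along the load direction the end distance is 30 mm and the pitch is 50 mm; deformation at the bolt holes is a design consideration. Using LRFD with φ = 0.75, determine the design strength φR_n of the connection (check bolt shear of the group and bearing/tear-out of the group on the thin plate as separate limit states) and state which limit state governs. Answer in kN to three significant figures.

Bolt shear: A_b = π·12²/4 = 113.1 mm²; R_n = 469 × 113.1 × 8 × 2 / 1000 = 848.7 kN → 0.75 × 848.7 = 637 kN.
Bearing (1.2 l_c t F_u ≤ 2.4 d t F_u): upper limit = 2.4·12·16·430 / 1000 = 198.1 kN.
  Edge l_c = 30 − 14/2 = 23 → r_n = 189.9 kN; interior l_c = 50 − 14 = 36 → r_n = 198.1 kN.
  R_n,bearing = 2·189.9 + 6·198.1 = 1569 kN → 0.75 × 1569 = 1180 kN.
Bolt shear governs: 637 kN.

637 kN (bolt shear governs)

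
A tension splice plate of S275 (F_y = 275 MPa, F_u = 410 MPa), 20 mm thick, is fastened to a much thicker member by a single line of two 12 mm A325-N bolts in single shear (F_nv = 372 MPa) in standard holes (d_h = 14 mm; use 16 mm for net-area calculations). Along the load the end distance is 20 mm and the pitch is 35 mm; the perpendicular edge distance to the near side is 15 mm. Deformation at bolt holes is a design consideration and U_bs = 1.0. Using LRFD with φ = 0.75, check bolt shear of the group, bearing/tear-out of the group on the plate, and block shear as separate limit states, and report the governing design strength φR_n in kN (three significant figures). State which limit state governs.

Bolt shear: A_b = π·12²/4 = 113.1 mm²; R_n = 372 × 113.1 × 2 × 1 / 1000 = 84.14 kN → 0.75 × 84.14 = 63.1 kN.
Bearing: edge l_c = 13, r_n = 127.9 kN; interior l_c = 21, r_n = 206.6 kN; R_n = 127.9 + 1·206.6 = 334.6 kN → 251 kN.
Block shear: A_gv = 1100, A_nv = 620, A_nt = 140 mm²; R_n = min(0.6F_uA_nv, 0.6F_yA_gv) + U_bs·F_u·A_nt = 209.9 kN → 157 kN.
Bolt shear governs: 63.1 kN.

63.1 kN (bolt shear governs)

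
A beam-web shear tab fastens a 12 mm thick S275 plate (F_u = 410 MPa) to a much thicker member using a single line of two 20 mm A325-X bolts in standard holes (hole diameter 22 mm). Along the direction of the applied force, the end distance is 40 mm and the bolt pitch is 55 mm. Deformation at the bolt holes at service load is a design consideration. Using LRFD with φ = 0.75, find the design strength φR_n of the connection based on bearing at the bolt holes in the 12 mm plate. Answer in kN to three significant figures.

275 kN

Per bolt r_n = 1.2 l_c t F_u ≤ 2.4 d t F_u; upper limit = 2.4 × 20 × 12 × 410 / 1000 = 236.2 kN.
Edge bolt: l_c = 40 − 22/2 = 29 mm → 1.2 × 29 × 12 × 410 / 1000 = 171.2 → r_n = 171.2 kN.
Interior bolts: l_c = 55 − 22 = 33 mm → 1.2 × 33 × 12 × 410 / 1000 = 194.8 → r_n = 194.8 kN.
R_n = 1 × 171.2 + 1 × 194.8 = 366 kN.
Design strength φR_n = 0.75 × 366 = 275 kN.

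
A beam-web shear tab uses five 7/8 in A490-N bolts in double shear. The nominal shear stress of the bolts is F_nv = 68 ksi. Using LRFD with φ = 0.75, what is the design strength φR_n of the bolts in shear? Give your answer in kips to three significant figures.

307 kips

A_b = π × 0.875² / 4 = 0.6013 in².
R_n = F_nv · A_b · n · n_s = 68 × 0.6013 × 5 × 2 = 408.9 kips.
Design strength φR_n = 0.75 × 408.9 = 307 kips.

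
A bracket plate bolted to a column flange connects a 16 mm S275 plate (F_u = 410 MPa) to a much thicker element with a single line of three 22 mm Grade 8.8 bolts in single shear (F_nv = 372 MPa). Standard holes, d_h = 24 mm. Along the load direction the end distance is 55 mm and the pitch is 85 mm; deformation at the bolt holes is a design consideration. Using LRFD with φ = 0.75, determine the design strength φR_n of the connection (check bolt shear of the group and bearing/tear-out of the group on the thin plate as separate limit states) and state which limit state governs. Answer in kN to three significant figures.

318 kN (bolt shear governs)

Bolt shear: A_b = π·22²/4 = 380.1 mm²; R_n = 372 × 380.1 × 3 × 1 / 1000 = 424.2 kN → 0.75 × 424.2 = 318 kN.
Bearing (1.2 l_c t F_u ≤ 2.4 d t F_u): upper limit = 2.4·22·16·410 / 1000 = 346.4 kN.
  Edge l_c = 55 − 24/2 = 43 → r_n = 338.5 kN; interior l_c = 85 − 24 = 61 → r_n = 346.4 kN.
  R_n,bearing = 1·338.5 + 2·346.4 = 1031 kN → 0.75 × 1031 = 773 kN.
Bolt shear governs: 318 kN.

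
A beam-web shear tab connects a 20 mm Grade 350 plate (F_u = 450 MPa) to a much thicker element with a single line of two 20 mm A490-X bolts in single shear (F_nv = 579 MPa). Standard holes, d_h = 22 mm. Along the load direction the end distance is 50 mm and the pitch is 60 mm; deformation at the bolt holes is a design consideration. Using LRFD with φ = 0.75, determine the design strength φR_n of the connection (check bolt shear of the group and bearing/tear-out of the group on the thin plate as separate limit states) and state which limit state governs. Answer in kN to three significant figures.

Bolt shear: A_b = π·20²/4 = 314.2 mm²; R_n = 579 × 314.2 × 2 × 1 / 1000 = 363.8 kN → 0.75 × 363.8 = 273 kN.
Bearing (1.2 l_c t F_u ≤ 2.4 d t F_u): upper limit = 2.4·20·20·450 / 1000 = 432 kN.
  Edge l_c = 50 − 22/2 = 39 → r_n = 421.2 kN; interior l_c = 60 − 22 = 38 → r_n = 410.4 kN.
  R_n,bearing = 1·421.2 + 1·410.4 = 831.6 kN → 0.75 × 831.6 = 624 kN.
Bolt shear governs: 273 kN.

273 kN (bolt shear governs)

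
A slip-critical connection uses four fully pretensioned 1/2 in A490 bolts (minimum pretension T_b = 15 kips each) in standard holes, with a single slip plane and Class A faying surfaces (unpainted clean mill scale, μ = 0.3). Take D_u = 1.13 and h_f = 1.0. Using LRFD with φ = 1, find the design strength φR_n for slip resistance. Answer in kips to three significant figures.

R_n = μ · D_u · h_f · T_b · n_s · n_b = 0.3 × 1.13 × 1.0 × 15 × 1 × 4 = 20.34 kips.
Design strength φR_n = 1 × 20.34 = 20.3 kips.

20.3 kips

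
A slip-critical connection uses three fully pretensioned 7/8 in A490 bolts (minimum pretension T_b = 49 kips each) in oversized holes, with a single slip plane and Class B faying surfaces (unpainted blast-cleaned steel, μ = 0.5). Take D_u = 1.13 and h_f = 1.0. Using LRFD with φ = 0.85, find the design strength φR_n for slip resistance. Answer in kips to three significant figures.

R_n = μ · D_u · h_f · T_b · n_s · n_b = 0.5 × 1.13 × 1.0 × 49 × 1 × 3 = 83.05 kips.
Design strength φR_n = 0.85 × 83.05 = 70.6 kips.

70.6 kips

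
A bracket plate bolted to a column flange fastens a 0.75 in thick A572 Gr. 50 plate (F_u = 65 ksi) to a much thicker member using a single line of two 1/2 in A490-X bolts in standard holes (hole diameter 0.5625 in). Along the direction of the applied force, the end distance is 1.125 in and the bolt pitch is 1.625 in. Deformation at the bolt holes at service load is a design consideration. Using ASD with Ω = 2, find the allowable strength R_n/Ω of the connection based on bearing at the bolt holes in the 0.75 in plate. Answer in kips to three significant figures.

53.9 kips

Per bolt r_n = 1.2 l_c t F_u ≤ 2.4 d t F_u; upper limit = 2.4 × 0.5 × 0.75 × 65 = 58.5 kips.
Edge bolt: l_c = 1.125 − 0.5625/2 = 0.8438 in → 1.2 × 0.8438 × 0.75 × 65 = 49.36 → r_n = 49.36 kips.
Interior bolts: l_c = 1.625 − 0.5625 = 1.062 in → 1.2 × 1.062 × 0.75 × 65 = 62.16 → r_n = 58.5 kips.
R_n = 1 × 49.36 + 1 × 58.5 = 107.9 kips.
Allowable strength R_n/Ω = 107.9 / 2 = 53.9 kips.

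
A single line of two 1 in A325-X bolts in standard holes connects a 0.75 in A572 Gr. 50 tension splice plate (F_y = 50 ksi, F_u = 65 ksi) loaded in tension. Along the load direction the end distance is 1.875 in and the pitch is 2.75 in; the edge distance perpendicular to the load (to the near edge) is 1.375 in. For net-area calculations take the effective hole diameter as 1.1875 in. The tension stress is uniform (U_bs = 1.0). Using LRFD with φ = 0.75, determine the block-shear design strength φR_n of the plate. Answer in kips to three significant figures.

90.9 kips

Shear plane L_v = 1.875 + 1·2.75 = 4.625 in; A_gv = 4.625 × 0.75 = 3.469 in².
A_nv = (4.625 − 1.5·1.1875) × 0.75 = 2.133 in².
A_nt = (1.375 − 0.5·1.1875) × 0.75 = 0.5859 in².
0.6 F_u A_nv = 83.18 kips; 0.6 F_y A_gv = 104.1 kips → shear rupture governs the shear term.
R_n = 83.18 + 1.0 × 65 × 0.5859 = 121.3 kips.
Design strength φR_n = 0.75 × 121.3 = 90.9 kips.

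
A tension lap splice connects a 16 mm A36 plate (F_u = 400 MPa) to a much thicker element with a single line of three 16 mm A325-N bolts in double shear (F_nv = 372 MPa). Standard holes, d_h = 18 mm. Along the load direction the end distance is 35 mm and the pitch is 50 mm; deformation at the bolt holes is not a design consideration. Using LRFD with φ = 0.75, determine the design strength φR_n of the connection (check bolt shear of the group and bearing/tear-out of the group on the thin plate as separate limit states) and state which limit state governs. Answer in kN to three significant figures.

Bolt shear: A_b = π·16²/4 = 201.1 mm²; R_n = 372 × 201.1 × 3 × 2 / 1000 = 448.8 kN → 0.75 × 448.8 = 337 kN.
Bearing (1.5 l_c t F_u ≤ 3.0 d t F_u): upper limit = 3.0·16·16·400 / 1000 = 307.2 kN.
  Edge l_c = 35 − 18/2 = 26 → r_n = 249.6 kN; interior l_c = 50 − 18 = 32 → r_n = 307.2 kN.
  R_n,bearing = 1·249.6 + 2·307.2 = 864 kN → 0.75 × 864 = 648 kN.
Bolt shear governs: 337 kN.

337 kN (bolt shear governs)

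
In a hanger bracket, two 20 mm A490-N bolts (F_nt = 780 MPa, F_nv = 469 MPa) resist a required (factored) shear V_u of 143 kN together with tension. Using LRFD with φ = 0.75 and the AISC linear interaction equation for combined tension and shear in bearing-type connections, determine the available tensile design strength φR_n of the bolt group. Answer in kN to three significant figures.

A_b = π·20²/4 = 314.2 mm²; f_rv = 143 × 1000 / (2 × 314.2) = 227.6 MPa.
F'_nt = 1.3 F_nt − (F_nt / φF_nv) f_rv = 1.3·780 − (780/(0.75·469))·227.6 = 509.3 MPa, capped at F_nt → F'_nt = 509.3 MPa.
R_n = F'_nt · A_b · n = 509.3 × 314.2 × 2 / 1000 = 320 kN.
Design strength φR_n = 0.75 × 320 = 240 kN.

240 kN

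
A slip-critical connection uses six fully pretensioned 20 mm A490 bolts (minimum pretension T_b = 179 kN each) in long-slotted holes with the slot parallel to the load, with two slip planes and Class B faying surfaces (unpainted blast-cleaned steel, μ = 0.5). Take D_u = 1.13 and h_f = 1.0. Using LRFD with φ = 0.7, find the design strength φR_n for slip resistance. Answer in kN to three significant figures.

850 kN

R_n = μ · D_u · h_f · T_b · n_s · n_b = 0.5 × 1.13 × 1.0 × 179 × 2 × 6 = 1214 kN.
Design strength φR_n = 0.7 × 1214 = 850 kN.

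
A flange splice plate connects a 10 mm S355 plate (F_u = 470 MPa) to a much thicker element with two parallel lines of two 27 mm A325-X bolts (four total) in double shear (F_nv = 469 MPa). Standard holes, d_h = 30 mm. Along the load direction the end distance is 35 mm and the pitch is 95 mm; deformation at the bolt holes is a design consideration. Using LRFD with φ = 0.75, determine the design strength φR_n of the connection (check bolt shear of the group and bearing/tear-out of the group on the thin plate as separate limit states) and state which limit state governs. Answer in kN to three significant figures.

626 kN (bearing governs)

Bolt shear: A_b = π·27²/4 = 572.6 mm²; R_n = 469 × 572.6 × 4 × 2 / 1000 = 2148 kN → 0.75 × 2148 = 1610 kN.
Bearing (1.2 l_c t F_u ≤ 2.4 d t F_u): upper limit = 2.4·27·10·470 / 1000 = 304.6 kN.
  Edge l_c = 35 − 30/2 = 20 → r_n = 112.8 kN; interior l_c = 95 − 30 = 65 → r_n = 304.6 kN.
  R_n,bearing = 2·112.8 + 2·304.6 = 834.7 kN → 0.75 × 834.7 = 626 kN.
Bearing governs: 626 kN.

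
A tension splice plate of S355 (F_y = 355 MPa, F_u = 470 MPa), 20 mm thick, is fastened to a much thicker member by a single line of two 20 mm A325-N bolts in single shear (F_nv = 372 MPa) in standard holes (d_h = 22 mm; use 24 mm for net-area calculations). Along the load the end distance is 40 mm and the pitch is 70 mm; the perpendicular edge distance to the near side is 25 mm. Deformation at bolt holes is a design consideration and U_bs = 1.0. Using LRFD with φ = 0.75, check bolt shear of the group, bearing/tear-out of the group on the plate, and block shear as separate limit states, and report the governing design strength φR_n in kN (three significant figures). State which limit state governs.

Bolt shear: A_b = π·20²/4 = 314.2 mm²; R_n = 372 × 314.2 × 2 × 1 / 1000 = 233.7 kN → 0.75 × 233.7 = 175 kN.
Bearing: edge l_c = 29, r_n = 327.1 kN; interior l_c = 48, r_n = 451.2 kN; R_n = 327.1 + 1·451.2 = 778.3 kN → 584 kN.
Block shear: A_gv = 2200, A_nv = 1480, A_nt = 260 mm²; R_n = min(0.6F_uA_nv, 0.6F_yA_gv) + U_bs·F_u·A_nt = 539.6 kN → 405 kN.
Bolt shear governs: 175 kN.

175 kN (bolt shear governs)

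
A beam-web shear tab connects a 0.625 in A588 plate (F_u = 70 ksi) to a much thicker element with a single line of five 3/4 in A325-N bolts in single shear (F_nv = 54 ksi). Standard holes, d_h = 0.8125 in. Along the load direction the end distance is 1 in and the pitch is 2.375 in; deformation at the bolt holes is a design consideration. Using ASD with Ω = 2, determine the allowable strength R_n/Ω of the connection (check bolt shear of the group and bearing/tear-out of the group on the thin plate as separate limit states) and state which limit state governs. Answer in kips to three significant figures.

59.6 kips (bolt shear governs)

Bolt shear: A_b = π·0.75²/4 = 0.4418 in²; R_n = 54 × 0.4418 × 5 × 1 = 119.3 kips → 119.3 / 2 = 59.6 kips.
Bearing (1.2 l_c t F_u ≤ 2.4 d t F_u): upper limit = 2.4·0.75·0.625·70 = 78.75 kips.
  Edge l_c = 1 − 0.8125/2 = 0.5938 → r_n = 31.17 kips; interior l_c = 2.375 − 0.8125 = 1.562 → r_n = 78.75 kips.
  R_n,bearing = 1·31.17 + 4·78.75 = 346.2 kips → 346.2 / 2 = 173 kips.
Bolt shear governs: 59.6 kips.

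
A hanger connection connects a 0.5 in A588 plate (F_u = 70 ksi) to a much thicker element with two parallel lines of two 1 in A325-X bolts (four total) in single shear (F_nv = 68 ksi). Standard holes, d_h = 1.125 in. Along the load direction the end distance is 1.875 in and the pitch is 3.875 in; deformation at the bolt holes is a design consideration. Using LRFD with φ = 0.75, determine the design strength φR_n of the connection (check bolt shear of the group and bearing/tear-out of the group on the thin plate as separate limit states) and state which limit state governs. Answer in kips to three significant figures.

160 kips (bolt shear governs)

Bolt shear: A_b = π·1²/4 = 0.7854 in²; R_n = 68 × 0.7854 × 4 × 1 = 213.6 kips → 0.75 × 213.6 = 160 kips.
Bearing (1.2 l_c t F_u ≤ 2.4 d t F_u): upper limit = 2.4·1·0.5·70 = 84 kips.
  Edge l_c = 1.875 − 1.125/2 = 1.312 → r_n = 55.12 kips; interior l_c = 3.875 − 1.125 = 2.75 → r_n = 84 kips.
  R_n,bearing = 2·55.12 + 2·84 = 278.2 kips → 0.75 × 278.2 = 209 kips.
Bolt shear governs: 160 kips.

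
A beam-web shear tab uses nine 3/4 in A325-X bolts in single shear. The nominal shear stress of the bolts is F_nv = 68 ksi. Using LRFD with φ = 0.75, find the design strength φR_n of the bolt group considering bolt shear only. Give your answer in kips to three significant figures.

A_b = π × 0.75² / 4 = 0.4418 in².
R_n = F_nv · A_b · n · n_s = 68 × 0.4418 × 9 × 1 = 270.4 kips.
Design strength φR_n = 0.75 × 270.4 = 203 kips.

203 kips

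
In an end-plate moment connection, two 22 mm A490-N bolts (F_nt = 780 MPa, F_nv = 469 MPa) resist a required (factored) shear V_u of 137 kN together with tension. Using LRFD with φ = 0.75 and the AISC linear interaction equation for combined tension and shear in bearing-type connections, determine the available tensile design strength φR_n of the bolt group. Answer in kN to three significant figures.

350 kN

A_b = π·22²/4 = 380.1 mm²; f_rv = 137 × 1000 / (2 × 380.1) = 180.2 MPa.
F'_nt = 1.3 F_nt − (F_nt / φF_nv) f_rv = 1.3·780 − (780/(0.75·469))·180.2 = 614.4 MPa, capped at F_nt → F'_nt = 614.4 MPa.
R_n = F'_nt · A_b · n = 614.4 × 380.1 × 2 / 1000 = 467.1 kN.
Design strength φR_n = 0.75 × 467.1 = 350 kN.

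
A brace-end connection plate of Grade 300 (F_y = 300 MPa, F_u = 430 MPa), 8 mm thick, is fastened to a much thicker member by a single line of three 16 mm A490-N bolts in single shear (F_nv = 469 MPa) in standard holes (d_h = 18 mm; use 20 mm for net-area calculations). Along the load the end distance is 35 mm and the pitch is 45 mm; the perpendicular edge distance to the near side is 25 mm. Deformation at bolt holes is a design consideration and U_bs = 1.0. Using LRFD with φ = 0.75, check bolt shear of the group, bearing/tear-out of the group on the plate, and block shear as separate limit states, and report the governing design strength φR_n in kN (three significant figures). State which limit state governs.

Bolt shear: A_b = π·16²/4 = 201.1 mm²; R_n = 469 × 201.1 × 3 × 1 / 1000 = 282.9 kN → 0.75 × 282.9 = 212 kN.
Bearing: edge l_c = 26, r_n = 107.3 kN; interior l_c = 27, r_n = 111.5 kN; R_n = 107.3 + 2·111.5 = 330.2 kN → 248 kN.
Block shear: A_gv = 1000, A_nv = 600, A_nt = 120 mm²; R_n = min(0.6F_uA_nv, 0.6F_yA_gv) + U_bs·F_u·A_nt = 206.4 kN → 155 kN.
Block shear governs: 155 kN.

155 kN (block shear governs)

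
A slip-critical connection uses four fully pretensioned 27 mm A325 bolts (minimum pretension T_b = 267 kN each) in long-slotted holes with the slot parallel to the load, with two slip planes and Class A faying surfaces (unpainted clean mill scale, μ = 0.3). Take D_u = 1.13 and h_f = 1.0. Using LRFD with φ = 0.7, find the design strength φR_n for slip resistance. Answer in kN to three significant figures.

R_n = μ · D_u · h_f · T_b · n_s · n_b = 0.3 × 1.13 × 1.0 × 267 × 2 × 4 = 724.1 kN.
Design strength φR_n = 0.7 × 724.1 = 507 kN.

507 kN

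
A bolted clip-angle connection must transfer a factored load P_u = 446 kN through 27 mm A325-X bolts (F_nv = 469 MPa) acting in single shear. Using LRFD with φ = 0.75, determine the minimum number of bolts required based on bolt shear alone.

A_b = π·27²/4 = 572.6 mm².
Per-bolt design strength φR_n = 0.75 × 469 × 572.6 × 1 / 1000 = 201.4 kN.
n ≥ 446 / 201.4 = 2.215 → use 3 bolts.

3 bolts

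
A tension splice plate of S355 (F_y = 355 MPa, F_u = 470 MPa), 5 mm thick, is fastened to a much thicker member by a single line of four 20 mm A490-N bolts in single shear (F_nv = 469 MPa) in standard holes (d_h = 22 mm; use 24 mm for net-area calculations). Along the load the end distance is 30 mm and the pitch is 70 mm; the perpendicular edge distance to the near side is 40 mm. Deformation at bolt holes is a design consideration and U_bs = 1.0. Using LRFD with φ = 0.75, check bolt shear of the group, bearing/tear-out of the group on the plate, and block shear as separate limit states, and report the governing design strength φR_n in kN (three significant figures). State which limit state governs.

214 kN (block shear governs)

Bolt shear: A_b = π·20²/4 = 314.2 mm²; R_n = 469 × 314.2 × 4 × 1 / 1000 = 589.4 kN → 0.75 × 589.4 = 442 kN.
Bearing: edge l_c = 19, r_n = 53.58 kN; interior l_c = 48, r_n = 112.8 kN; R_n = 53.58 + 3·112.8 = 392 kN → 294 kN.
Block shear: A_gv = 1200, A_nv = 780, A_nt = 140 mm²; R_n = min(0.6F_uA_nv, 0.6F_yA_gv) + U_bs·F_u·A_nt = 285.8 kN → 214 kN.
Block shear governs: 214 kN.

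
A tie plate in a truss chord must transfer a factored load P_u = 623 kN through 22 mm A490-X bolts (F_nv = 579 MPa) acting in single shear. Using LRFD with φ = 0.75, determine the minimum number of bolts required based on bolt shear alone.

4 bolts

A_b = π·22²/4 = 380.1 mm².
Per-bolt design strength φR_n = 0.75 × 579 × 380.1 × 1 / 1000 = 165.1 kN.
n ≥ 623 / 165.1 = 3.774 → use 4 bolts.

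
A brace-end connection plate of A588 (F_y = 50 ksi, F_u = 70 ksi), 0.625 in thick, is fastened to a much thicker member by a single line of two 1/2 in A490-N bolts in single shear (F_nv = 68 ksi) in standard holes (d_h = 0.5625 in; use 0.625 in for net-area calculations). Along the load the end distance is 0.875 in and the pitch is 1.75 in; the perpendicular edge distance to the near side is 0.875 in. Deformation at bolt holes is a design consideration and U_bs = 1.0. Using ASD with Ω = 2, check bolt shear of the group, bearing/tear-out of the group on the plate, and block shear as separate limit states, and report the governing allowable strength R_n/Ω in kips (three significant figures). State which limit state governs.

13.4 kips (bolt shear governs)

Bolt shear: A_b = π·0.5²/4 = 0.1963 in²; R_n = 68 × 0.1963 × 2 × 1 = 26.7 kips → 26.7 / 2 = 13.4 kips.
Bearing: edge l_c = 0.5938, r_n = 31.17 kips; interior l_c = 1.188, r_n = 52.5 kips; R_n = 31.17 + 1·52.5 = 83.67 kips → 41.8 kips.
Block shear: A_gv = 1.641, A_nv = 1.055, A_nt = 0.3516 in²; R_n = min(0.6F_uA_nv, 0.6F_yA_gv) + U_bs·F_u·A_nt = 68.91 kips → 34.5 kips.
Bolt shear governs: 13.4 kips.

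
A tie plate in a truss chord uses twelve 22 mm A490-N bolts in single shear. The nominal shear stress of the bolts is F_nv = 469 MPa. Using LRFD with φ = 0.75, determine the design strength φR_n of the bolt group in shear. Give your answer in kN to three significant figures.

A_b = π × 22² / 4 = 380.1 mm².
R_n = F_nv · A_b · n · n_s = 469 × 380.1 × 12 × 1 / 1000 = 2139 kN.
Design strength φR_n = 0.75 × 2139 = 1600 kN.

1600 kN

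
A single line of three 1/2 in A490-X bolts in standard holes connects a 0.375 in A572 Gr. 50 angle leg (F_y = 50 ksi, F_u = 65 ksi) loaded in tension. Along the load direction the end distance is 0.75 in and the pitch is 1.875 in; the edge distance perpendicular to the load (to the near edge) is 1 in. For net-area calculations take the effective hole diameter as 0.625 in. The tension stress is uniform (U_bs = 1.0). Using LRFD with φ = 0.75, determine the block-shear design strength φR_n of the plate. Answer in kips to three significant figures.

Shear plane L_v = 0.75 + 2·1.875 = 4.5 in; A_gv = 4.5 × 0.375 = 1.688 in².
A_nv = (4.5 − 2.5·0.625) × 0.375 = 1.102 in².
A_nt = (1 − 0.5·0.625) × 0.375 = 0.2578 in².
0.6 F_u A_nv = 42.96 kips; 0.6 F_y A_gv = 50.62 kips → shear rupture governs the shear term.
R_n = 42.96 + 1.0 × 65 × 0.2578 = 59.72 kips.
Design strength φR_n = 0.75 × 59.72 = 44.8 kips.

44.8 kips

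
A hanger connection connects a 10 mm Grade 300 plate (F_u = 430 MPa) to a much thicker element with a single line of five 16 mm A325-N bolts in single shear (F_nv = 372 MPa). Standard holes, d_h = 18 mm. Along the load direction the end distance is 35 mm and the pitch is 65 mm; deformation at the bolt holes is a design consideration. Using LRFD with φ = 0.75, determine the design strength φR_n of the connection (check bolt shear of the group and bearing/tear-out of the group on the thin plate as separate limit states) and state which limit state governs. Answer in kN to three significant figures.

Bolt shear: A_b = π·16²/4 = 201.1 mm²; R_n = 372 × 201.1 × 5 × 1 / 1000 = 374 kN → 0.75 × 374 = 280 kN.
Bearing (1.2 l_c t F_u ≤ 2.4 d t F_u): upper limit = 2.4·16·10·430 / 1000 = 165.1 kN.
  Edge l_c = 35 − 18/2 = 26 → r_n = 134.2 kN; interior l_c = 65 − 18 = 47 → r_n = 165.1 kN.
  R_n,bearing = 1·134.2 + 4·165.1 = 794.6 kN → 0.75 × 794.6 = 596 kN.
Bolt shear governs: 280 kN.

280 kN (bolt shear governs)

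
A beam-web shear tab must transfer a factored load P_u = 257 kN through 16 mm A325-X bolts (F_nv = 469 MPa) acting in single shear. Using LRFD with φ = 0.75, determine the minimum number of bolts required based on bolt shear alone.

4 bolts

A_b = π·16²/4 = 201.1 mm².
Per-bolt design strength φR_n = 0.75 × 469 × 201.1 × 1 / 1000 = 70.72 kN.
n ≥ 257 / 70.72 = 3.634 → use 4 bolts.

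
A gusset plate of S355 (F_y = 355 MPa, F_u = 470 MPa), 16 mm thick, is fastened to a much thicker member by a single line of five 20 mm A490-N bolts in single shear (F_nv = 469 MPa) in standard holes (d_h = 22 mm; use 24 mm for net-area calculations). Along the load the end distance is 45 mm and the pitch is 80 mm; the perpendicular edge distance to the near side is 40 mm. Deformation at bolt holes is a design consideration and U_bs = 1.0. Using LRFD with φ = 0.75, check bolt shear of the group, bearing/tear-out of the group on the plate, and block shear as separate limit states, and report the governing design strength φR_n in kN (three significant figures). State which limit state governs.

553 kN (bolt shear governs)

Bolt shear: A_b = π·20²/4 = 314.2 mm²; R_n = 469 × 314.2 × 5 × 1 / 1000 = 736.7 kN → 0.75 × 736.7 = 553 kN.
Bearing: edge l_c = 34, r_n = 306.8 kN; interior l_c = 58, r_n = 361 kN; R_n = 306.8 + 4·361 = 1751 kN → 1310 kN.
Block shear: A_gv = 5840, A_nv = 4112, A_nt = 448 mm²; R_n = min(0.6F_uA_nv, 0.6F_yA_gv) + U_bs·F_u·A_nt = 1370 kN → 1030 kN.
Bolt shear governs: 553 kN.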